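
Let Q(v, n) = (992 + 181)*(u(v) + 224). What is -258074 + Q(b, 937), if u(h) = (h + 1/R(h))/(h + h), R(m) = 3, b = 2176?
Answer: 1347735/256 ≈ 5264.6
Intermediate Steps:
u(h) = (⅓ + h)/(2*h) (u(h) = (h + 1/3)/(h + h) = (h + ⅓)/((2*h)) = (⅓ + h)*(1/(2*h)) = (⅓ + h)/(2*h))
Q(v, n) = 262752 + 391*(1 + 3*v)/(2*v) (Q(v, n) = (992 + 181)*((1 + 3*v)/(6*v) + 224) = 1173*(224 + (1 + 3*v)/(6*v)) = 262752 + 391*(1 + 3*v)/(2*v))
-258074 + Q(b, 937) = -258074 + (391/2)*(1 + 1347*2176)/2176 = -258074 + (391/2)*(1/2176)*(1 + 2931072) = -258074 + (391/2)*(1/2176)*2931073 = -258074 + 67414679/256 = 1347735/256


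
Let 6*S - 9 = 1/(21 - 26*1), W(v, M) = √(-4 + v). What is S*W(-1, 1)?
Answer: 22*I*√5/15 ≈ 3.2796*I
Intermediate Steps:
S = 22/15 (S = 3/2 + 1/(6*(21 - 26*1)) = 3/2 + 1/(6*(21 - 26)) = 3/2 + (⅙)/(-5) = 3/2 + (⅙)*(-⅕) = 3/2 - 1/30 = 22/15 ≈ 1.4667)
S*W(-1, 1) = 22*√(-4 - 1)/15 = 22*√(-5)/15 = 22*(I*√5)/15 = 22*I*√5/15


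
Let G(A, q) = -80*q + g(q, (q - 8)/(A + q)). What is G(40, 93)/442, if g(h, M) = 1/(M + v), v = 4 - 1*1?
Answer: -3600827/213928 ≈ -16.832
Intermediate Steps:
v = 3 (v = 4 - 1 = 3)
g(h, M) = 1/(3 + M) (g(h, M) = 1/(M + 3) = 1/(3 + M))
G(A, q) = 1/(3 + (-8 + q)/(A + q)) - 80*q (G(A, q) = -80*q + 1/(3 + (q - 8)/(A + q)) = -80*q + 1/(3 + (-8 + q)/(A + q)) = 1/(3 + (-8 + q)/(A + q)) - 80*q)
G(40, 93)/442 = (1/(3 + (-8 + 93)/(40 + 93)) - 80*93)/442 = (1/(3 + 85/133) - 7440)*(1/442) = (1/(484/133) - 7440)*(1/442) = (133/484 - 7440)*(1/442) = -3600827/484*1/442 = -3600827/213928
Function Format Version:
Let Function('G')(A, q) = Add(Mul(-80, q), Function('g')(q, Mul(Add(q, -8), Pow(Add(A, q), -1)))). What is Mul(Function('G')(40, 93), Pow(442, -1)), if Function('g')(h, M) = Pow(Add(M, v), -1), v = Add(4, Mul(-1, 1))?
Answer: Rational(-3600827, 213928) ≈ -16.832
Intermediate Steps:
v = 3 (v = Add(4, -1) = 3)
Function('g')(h, M) = Pow(Add(3, M), -1) (Function('g')(h, M) = Pow(Add(M, 3), -1) = Pow(Add(3, M), -1))
Function('G')(A, q) = Add(Pow(Add(3, Mul(Pow(Add(A, q), -1), Add(-8, q))), -1), Mul(-80, q)) (Function('G')(A, q) = Add(Mul(-80, q), Pow(Add(3, Mul(Add(q, -8), Pow(Add(A, q), -1))), -1)) = Add(Mul(-80, q), Pow(Add(3, Mul(Add(-8, q), Pow(Add(A, q), -1))), -1)) = Add(Mul(-80, q), Pow(Add(3, Mul(Pow(Add(A, q), -1), Add(-8, q))), -1)) = Add(Pow(Add(3, Mul(Pow(Add(A, q), -1), Add(-8, q))), -1), Mul(-80, q)))
Mul(Function('G')(40, 93), Pow(442, -1)) = Mul(Add(Pow(Add(3, Mul(Pow(Add(40, 93), -1), Add(-8, 93))), -1), Mul(-80, 93)), Pow(442, -1)) = Mul(Add(Pow(Add(3, Mul(Pow(133, -1), 85)), -1), -7440), Rational(1, 442)) = Mul(Add(Pow(Add(3, Mul(Rational(1, 133), 85)), -1), -7440), Rational(1, 442)) = Mul(Add(Pow(Add(3, Rational(85, 133)), -1), -7440), Rational(1, 442)) = Mul(Add(Pow(Rational(484, 133), -1), -7440), Rational(1, 442)) = Mul(Add(Rational(133, 484), -7440), Rational(1, 442)) = Mul(Rational(-3600827, 484), Rational(1, 442)) = Rational(-3600827, 213928)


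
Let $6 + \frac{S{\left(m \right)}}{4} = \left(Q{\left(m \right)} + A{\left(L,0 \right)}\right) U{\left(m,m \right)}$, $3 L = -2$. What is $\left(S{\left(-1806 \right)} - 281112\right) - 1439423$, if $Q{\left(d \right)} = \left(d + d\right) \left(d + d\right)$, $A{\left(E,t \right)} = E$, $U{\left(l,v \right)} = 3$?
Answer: $154837961$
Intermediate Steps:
$L = - \frac{2}{3}$ ($L = \frac{1}{3} \left(-2\right) = - \frac{2}{3} \approx -0.66667$)
$Q{\left(d \right)} = 4 d^{2}$ ($Q{\left(d \right)} = 2 d 2 d = 4 d^{2}$)
$S{\left(m \right)} = -32 + 48 m^{2}$ ($S{\left(m \right)} = -24 + 4 \left(4 m^{2} - \frac{2}{3}\right) 3 = -24 + 4 \left(- \frac{2}{3} + 4 m^{2}\right) 3 = -24 + 4 \left(-2 + 12 m^{2}\right) = -24 + \left(-8 + 48 m^{2}\right) = -32 + 48 m^{2}$)
$\left(S{\left(-1806 \right)} - 281112\right) - 1439423 = \left(\left(-32 + 48 \left(-1806\right)^{2}\right) - 281112\right) - 1439423 = \left(\left(-32 + 48 \cdot 3261636\right) - 281112\right) - 1439423 = \left(\left(-32 + 156558528\right) - 281112\right) - 1439423 = \left(156558496 - 281112\right) - 1439423 = 156277384 - 1439423 = 154837961$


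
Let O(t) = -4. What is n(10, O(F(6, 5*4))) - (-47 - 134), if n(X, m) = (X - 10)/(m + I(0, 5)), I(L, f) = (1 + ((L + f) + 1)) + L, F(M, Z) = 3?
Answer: 181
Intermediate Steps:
I(L, f) = 2 + f + 2*L (I(L, f) = (1 + (1 + L + f)) + L = (2 + L + f) + L = 2 + f + 2*L)
n(X, m) = (-10 + X)/(7 + m) (n(X, m) = (X - 10)/(m + (2 + 5 + 2*0)) = (-10 + X)/(m + (2 + 5 + 0)) = (-10 + X)/(m + 7) = (-10 + X)/(7 + m))
n(10, O(F(6, 5*4))) - (-47 - 134) = (-10 + 10)/(7 - 4) - (-47 - 134) = 0/3 - 1*(-181) = (⅓)*0 + 181 = 0 + 181 = 181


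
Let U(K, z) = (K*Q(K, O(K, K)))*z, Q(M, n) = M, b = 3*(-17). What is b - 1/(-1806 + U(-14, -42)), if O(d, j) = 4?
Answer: -511937/10038 ≈ -51.000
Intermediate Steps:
b = -51
U(K, z) = z*K² (U(K, z) = (K*K)*z = K²*z = z*K²)
b - 1/(-1806 + U(-14, -42)) = -51 - 1/(-1806 - 42*(-14)²) = -51 - 1/(-1806 - 42*196) = -51 - 1/(-1806 - 8232) = -51 - 1/(-10038) = -51 - 1*(-1/10038) = -51 + 1/10038 = -511937/10038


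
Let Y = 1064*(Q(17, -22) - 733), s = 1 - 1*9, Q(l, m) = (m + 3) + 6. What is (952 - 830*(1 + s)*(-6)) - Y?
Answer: 759836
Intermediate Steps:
Q(l, m) = 9 + m (Q(l, m) = (3 + m) + 6 = 9 + m)
s = -8 (s = 1 - 9 = -8)
Y = -793744 (Y = 1064*((9 - 22) - 733) = 1064*(-13 - 733) = 1064*(-746) = -793744)
(952 - 830*(1 + s)*(-6)) - Y = (952 - 830*(1 - 8)*(-6)) - 1*(-793744) = (952 - (-5810)*(-6)) + 793744 = (952 - 830*42) + 793744 = (952 - 34860) + 793744 = -33908 + 793744 = 759836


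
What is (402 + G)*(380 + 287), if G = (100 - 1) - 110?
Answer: 260797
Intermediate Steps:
G = -11 (G = 99 - 110 = -11)
(402 + G)*(380 + 287) = (402 - 11)*(380 + 287) = 391*667 = 260797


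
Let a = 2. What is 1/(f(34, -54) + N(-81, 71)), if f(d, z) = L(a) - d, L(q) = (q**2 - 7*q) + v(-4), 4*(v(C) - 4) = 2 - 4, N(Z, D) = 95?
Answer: 2/109 ≈ 0.018349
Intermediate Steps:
v(C) = 7/2 (v(C) = 4 + (2 - 4)/4 = 4 + (1/4)*(-2) = 4 - 1/2 = 7/2)
L(q) = 7/2 + q**2 - 7*q (L(q) = (q**2 - 7*q) + 7/2 = 7/2 + q**2 - 7*q)
f(d, z) = -13/2 - d (f(d, z) = (7/2 + 2**2 - 7*2) - d = (7/2 + 4 - 14) - d = -13/2 - d)
1/(f(34, -54) + N(-81, 71)) = 1/((-13/2 - 1*34) + 95) = 1/((-13/2 - 34) + 95) = 1/(-81/2 + 95) = 1/(109/2) = 2/109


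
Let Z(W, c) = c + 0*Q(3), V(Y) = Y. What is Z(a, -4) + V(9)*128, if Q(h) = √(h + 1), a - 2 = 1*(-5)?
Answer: 1148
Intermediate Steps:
a = -3 (a = 2 + 1*(-5) = 2 - 5 = -3)
Q(h) = √(1 + h)
Z(W, c) = c (Z(W, c) = c + 0*√(1 + 3) = c + 0*√4 = c + 0*2 = c + 0 = c)
Z(a, -4) + V(9)*128 = -4 + 9*128 = -4 + 1152 = 1148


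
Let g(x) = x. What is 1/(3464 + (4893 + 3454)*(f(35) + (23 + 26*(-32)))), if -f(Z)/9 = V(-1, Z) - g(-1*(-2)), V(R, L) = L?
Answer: -1/9228318 ≈ -1.0836e-7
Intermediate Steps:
f(Z) = 18 - 9*Z (f(Z) = -9*(Z - (-1)*(-2)) = -9*(Z - 1*2) = -9*(Z - 2) = -9*(-2 + Z) = 18 - 9*Z)
1/(3464 + (4893 + 3454)*(f(35) + (23 + 26*(-32)))) = 1/(3464 + (4893 + 3454)*((18 - 9*35) + (23 + 26*(-32)))) = 1/(3464 + 8347*((18 - 315) + (23 - 832))) = 1/(3464 + 8347*(-297 - 809)) = 1/(3464 + 8347*(-1106)) = 1/(3464 - 9231782) = 1/(-9228318) = -1/9228318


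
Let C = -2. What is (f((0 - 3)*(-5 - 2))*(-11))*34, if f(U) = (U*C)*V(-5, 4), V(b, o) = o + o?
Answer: 125664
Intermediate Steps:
V(b, o) = 2*o
f(U) = -16*U (f(U) = (U*(-2))*(2*4) = -2*U*8 = -16*U)
(f((0 - 3)*(-5 - 2))*(-11))*34 = (-16*(0 - 3)*(-5 - 2)*(-11))*34 = (-(-48)*(-7)*(-11))*34 = (-16*21*(-11))*34 = -336*(-11)*34 = 3696*34 = 125664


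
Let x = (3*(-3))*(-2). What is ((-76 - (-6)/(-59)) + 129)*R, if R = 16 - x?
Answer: -6242/59 ≈ -105.80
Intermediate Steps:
x = 18 (x = -9*(-2) = 18)
R = -2 (R = 16 - 1*18 = 16 - 18 = -2)
((-76 - (-6)/(-59)) + 129)*R = ((-76 - (-6)/(-59)) + 129)*(-2) = ((-76 - (-6)*(-1)/59) + 129)*(-2) = ((-76 - 1*6/59) + 129)*(-2) = ((-76 - 6/59) + 129)*(-2) = (-4490/59 + 129)*(-2) = (3121/59)*(-2) = -6242/59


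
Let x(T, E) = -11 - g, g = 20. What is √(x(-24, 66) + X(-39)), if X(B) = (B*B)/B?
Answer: I*√70 ≈ 8.3666*I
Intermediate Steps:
x(T, E) = -31 (x(T, E) = -11 - 1*20 = -11 - 20 = -31)
X(B) = B (X(B) = B²/B = B)
√(x(-24, 66) + X(-39)) = √(-31 - 39) = √(-70) = I*√70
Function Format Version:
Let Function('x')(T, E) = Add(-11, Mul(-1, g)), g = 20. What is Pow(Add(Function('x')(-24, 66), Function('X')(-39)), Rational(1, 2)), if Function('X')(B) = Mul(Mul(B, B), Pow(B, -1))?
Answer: Mul(I, Pow(70, Rational(1, 2))) ≈ Mul(8.3666, I)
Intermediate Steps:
Function('x')(T, E) = -31 (Function('x')(T, E) = Add(-11, Mul(-1, 20)) = Add(-11, -20) = -31)
Function('X')(B) = B (Function('X')(B) = Mul(Pow(B, 2), Pow(B, -1)) = B)
Pow(Add(Function('x')(-24, 66), Function('X')(-39)), Rational(1, 2)) = Pow(Add(-31, -39), Rational(1, 2)) = Pow(-70, Rational(1, 2)) = Mul(I, Pow(70, Rational(1, 2)))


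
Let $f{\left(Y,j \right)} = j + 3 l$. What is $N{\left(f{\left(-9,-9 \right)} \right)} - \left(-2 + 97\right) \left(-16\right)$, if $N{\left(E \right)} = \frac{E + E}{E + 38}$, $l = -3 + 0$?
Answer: $\frac{7591}{5} \approx 1518.2$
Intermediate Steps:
$l = -3$
$f{\left(Y,j \right)} = -9 + j$ ($f{\left(Y,j \right)} = j + 3 \left(-3\right) = j - 9 = -9 + j$)
$N{\left(E \right)} = \frac{2 E}{38 + E}$
$N{\left(f{\left(-9,-9 \right)} \right)} - \left(-2 + 97\right) \left(-16\right) = \frac{2 \left(-9 - 9\right)}{38 - 18} - \left(-2 + 97\right) \left(-16\right) = 2 \left(-18\right) \frac{1}{38 - 18} - 95 \left(-16\right) = 2 \left(-18\right) \frac{1}{20} - -1520 = 2 \left(-18\right) \frac{1}{20} + 1520 = - \frac{9}{5} + 1520 = \frac{7591}{5}$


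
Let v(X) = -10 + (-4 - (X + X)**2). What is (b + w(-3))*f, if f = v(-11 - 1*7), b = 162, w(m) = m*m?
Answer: -224010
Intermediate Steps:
w(m) = m**2
v(X) = -14 - 4*X**2 (v(X) = -10 + (-4 - (2*X)**2) = -10 + (-4 - 4*X**2) = -14 - 4*X**2)
f = -1310 (f = -14 - 4*(-11 - 1*7)**2 = -14 - 4*(-11 - 7)**2 = -14 - 4*(-18)**2 = -14 - 4*324 = -14 - 1296 = -1310)
(b + w(-3))*f = (162 + (-3)**2)*(-1310) = (162 + 9)*(-1310) = 171*(-1310) = -224010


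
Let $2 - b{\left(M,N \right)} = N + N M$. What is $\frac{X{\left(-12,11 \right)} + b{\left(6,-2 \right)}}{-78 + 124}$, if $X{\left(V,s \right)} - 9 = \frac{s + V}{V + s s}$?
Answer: $\frac{1362}{2507} \approx 0.54328$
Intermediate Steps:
$b{\left(M,N \right)} = 2 - N - M N$ ($b{\left(M,N \right)} = 2 - \left(N + N M\right) = 2 - \left(N + M N\right) = 2 - N - M N$)
$X{\left(V,s \right)} = 9 + \frac{V + s}{V + s^{2}}$ ($X{\left(V,s \right)} = 9 + \frac{s + V}{V + s s} = 9 + \frac{V + s}{V + s^{2}}$)
$\frac{X{\left(-12,11 \right)} + b{\left(6,-2 \right)}}{-78 + 124} = \frac{\frac{11 + 9 \cdot 11^{2} + 10 \left(-12\right)}{-12 + 11^{2}} - \left(-4 - 12\right)}{-78 + 124} = \frac{\frac{11 + 9 \cdot 121 - 120}{-12 + 121} + \left(2 + 2 + 12\right)}{46} = \left(\frac{11 + 1089 - 120}{109} + 16\right) \frac{1}{46} = \left(\frac{1}{109} \cdot 980 + 16\right) \frac{1}{46} = \left(\frac{980}{109} + 16\right) \frac{1}{46} = \frac{2724}{109} \cdot \frac{1}{46} = \frac{1362}{2507}$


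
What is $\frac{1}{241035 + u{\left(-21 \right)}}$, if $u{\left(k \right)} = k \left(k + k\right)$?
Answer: $\frac{1}{241917} \approx 4.1336 \cdot 10^{-6}$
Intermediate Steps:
$u{\left(k \right)} = 2 k^{2}$ ($u{\left(k \right)} = k 2 k = 2 k^{2}$)
$\frac{1}{241035 + u{\left(-21 \right)}} = \frac{1}{241035 + 2 \left(-21\right)^{2}} = \frac{1}{241035 + 2 \cdot 441} = \frac{1}{241035 + 882} = \frac{1}{241917}$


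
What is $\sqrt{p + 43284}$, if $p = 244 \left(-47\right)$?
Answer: $2 \sqrt{7954} \approx 178.37$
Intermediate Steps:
$p = -11468$
$\sqrt{p + 43284} = \sqrt{-11468 + 43284} = \sqrt{31816} = 2 \sqrt{7954}$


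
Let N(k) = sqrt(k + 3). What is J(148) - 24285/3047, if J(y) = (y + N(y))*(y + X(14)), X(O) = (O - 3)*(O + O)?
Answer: 205611651/3047 + 456*sqrt(151) ≈ 73084.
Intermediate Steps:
N(k) = sqrt(3 + k)
X(O) = 2*O*(-3 + O) (X(O) = (-3 + O)*(2*O) = 2*O*(-3 + O))
J(y) = (308 + y)*(y + sqrt(3 + y)) (J(y) = (y + sqrt(3 + y))*(y + 2*14*(-3 + 14)) = (y + sqrt(3 + y))*(y + 2*14*11) = (y + sqrt(3 + y))*(y + 308) = (y + sqrt(3 + y))*(308 + y) = (308 + y)*(y + sqrt(3 + y)))
J(148) - 24285/3047 = (148**2 + 308*148 + 308*sqrt(3 + 148) + 148*sqrt(3 + 148)) - 24285/3047 = (21904 + 45584 + 308*sqrt(151) + 148*sqrt(151)) - 24285*1/3047 = (67488 + 456*sqrt(151)) - 24285/3047 = 205611651/3047 + 456*sqrt(151)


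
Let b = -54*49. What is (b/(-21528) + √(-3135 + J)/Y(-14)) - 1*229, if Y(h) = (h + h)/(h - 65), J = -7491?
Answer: -273737/1196 + 79*I*√10626/28 ≈ -228.88 + 290.84*I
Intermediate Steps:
Y(h) = 2*h/(-65 + h) (Y(h) = (2*h)/(-65 + h) = 2*h/(-65 + h))
b = -2646
(b/(-21528) + √(-3135 + J)/Y(-14)) - 1*229 = (-2646/(-21528) + √(-3135 - 7491)/((2*(-14)/(-65 - 14)))) - 1*229 = (-2646*(-1/21528) + √(-10626)/((2*(-14)/(-79)))) - 229 = (147/1196 + (I*√10626)/((2*(-14)*(-1/79)))) - 229 = (147/1196 + (I*√10626)/(28/79)) - 229 = (147/1196 + (I*√10626)*(79/28)) - 229 = (147/1196 + 79*I*√10626/28) - 229 = -273737/1196 + 79*I*√10626/28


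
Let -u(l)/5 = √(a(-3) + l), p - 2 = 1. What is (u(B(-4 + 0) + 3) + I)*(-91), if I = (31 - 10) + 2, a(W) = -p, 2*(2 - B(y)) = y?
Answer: -1183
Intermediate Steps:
p = 3 (p = 2 + 1 = 3)
B(y) = 2 - y/2
a(W) = -3 (a(W) = -1*3 = -3)
u(l) = -5*√(-3 + l)
I = 23 (I = 21 + 2 = 23)
(u(B(-4 + 0) + 3) + I)*(-91) = (-5*√(-3 + ((2 - (-4 + 0)/2) + 3)) + 23)*(-91) = (-5*√(-3 + ((2 - ½*(-4)) + 3)) + 23)*(-91) = (-5*√(-3 + ((2 + 2) + 3)) + 23)*(-91) = (-5*√(-3 + (4 + 3)) + 23)*(-91) = (-5*√(-3 + 7) + 23)*(-91) = (-5*√4 + 23)*(-91) = (-5*2 + 23)*(-91) = (-10 + 23)*(-91) = 13*(-91) = -1183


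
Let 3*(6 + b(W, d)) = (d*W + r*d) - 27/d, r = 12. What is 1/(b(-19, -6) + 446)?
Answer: 2/911 ≈ 0.0021954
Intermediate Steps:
b(W, d) = -6 - 9/d + 4*d + W*d/3 (b(W, d) = -6 + ((d*W + 12*d) - 27/d)/3 = -6 + ((W*d + 12*d) - 27/d)/3 = -6 + ((12*d + W*d) - 27/d)/3 = -6 + (-27/d + 12*d + W*d)/3 = -6 + (-9/d + 4*d + W*d/3) = -6 - 9/d + 4*d + W*d/3)
1/(b(-19, -6) + 446) = 1/((-6 - 9/(-6) + 4*(-6) + (⅓)*(-19)*(-6)) + 446) = 1/((-6 - 9*(-⅙) - 24 + 38) + 446) = 1/((-6 + 3/2 - 24 + 38) + 446) = 1/(19/2 + 446) = 1/(911/2) = 2/911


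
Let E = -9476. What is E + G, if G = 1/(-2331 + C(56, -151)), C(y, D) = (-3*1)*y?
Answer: -23680525/2499 ≈ -9476.0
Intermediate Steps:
C(y, D) = -3*y
G = -1/2499 (G = 1/(-2331 - 3*56) = 1/(-2331 - 168) = 1/(-2499) = -1/2499 ≈ -0.00040016)
E + G = -9476 - 1/2499 = -23680525/2499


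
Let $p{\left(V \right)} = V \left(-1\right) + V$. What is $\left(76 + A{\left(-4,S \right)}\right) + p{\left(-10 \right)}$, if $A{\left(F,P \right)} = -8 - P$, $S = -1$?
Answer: $69$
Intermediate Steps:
$p{\left(V \right)} = 0$ ($p{\left(V \right)} = - V + V = 0$)
$\left(76 + A{\left(-4,S \right)}\right) + p{\left(-10 \right)} = \left(76 - 7\right) + 0 = 69 + 0 = 69$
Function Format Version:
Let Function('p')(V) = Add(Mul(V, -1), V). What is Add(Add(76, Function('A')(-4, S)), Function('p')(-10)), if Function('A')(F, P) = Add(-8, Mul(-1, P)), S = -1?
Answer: 69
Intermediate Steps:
Function('p')(V) = 0 (Function('p')(V) = Add(Mul(-1, V), V) = 0)
Add(Add(76, Function('A')(-4, S)), Function('p')(-10)) = Add(Add(76, Add(-8, Mul(-1, -1))), 0) = Add(Add(76, Add(-8, 1)), 0) = Add(Add(76, -7), 0) = Add(69, 0) = 69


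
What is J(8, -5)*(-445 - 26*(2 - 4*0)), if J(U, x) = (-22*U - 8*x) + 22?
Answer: 56658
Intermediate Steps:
J(U, x) = 22 - 22*U - 8*x
J(8, -5)*(-445 - 26*(2 - 4*0)) = (22 - 22*8 - 8*(-5))*(-445 - 26*(2 - 4*0)) = (22 - 176 + 40)*(-445 - 26*(2 + 0)) = -114*(-445 - 26*2) = -114*(-445 - 52) = -114*(-497) = 56658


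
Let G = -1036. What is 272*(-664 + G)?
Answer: -462400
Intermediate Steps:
272*(-664 + G) = 272*(-664 - 1036) = 272*(-1700) = -462400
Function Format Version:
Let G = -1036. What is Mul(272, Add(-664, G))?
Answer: -462400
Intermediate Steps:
Mul(272, Add(-664, G)) = Mul(272, Add(-664, -1036)) = Mul(272, -1700) = -462400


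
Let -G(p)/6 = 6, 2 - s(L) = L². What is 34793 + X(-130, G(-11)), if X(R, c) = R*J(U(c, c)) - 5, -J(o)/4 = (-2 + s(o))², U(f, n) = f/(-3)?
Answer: 10817508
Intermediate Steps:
s(L) = 2 - L²
G(p) = -36 (G(p) = -6*6 = -36)
U(f, n) = -f/3 (U(f, n) = f*(-⅓) = -f/3)
J(o) = -4*o⁴ (J(o) = -4*(-2 + (2 - o²))² = -4*o⁴)
X(R, c) = -5 - 4*R*c⁴/81 (X(R, c) = R*(-4*c⁴/81) - 5 = -4*R*c⁴/81 - 5 = -5 - 4*R*c⁴/81)
34793 + X(-130, G(-11)) = 34793 + (-5 - 4/81*(-130)*(-36)⁴) = 34793 + (-5 - 4/81*(-130)*1679616) = 34793 + (-5 + 10782720) = 34793 + 10782715 = 10817508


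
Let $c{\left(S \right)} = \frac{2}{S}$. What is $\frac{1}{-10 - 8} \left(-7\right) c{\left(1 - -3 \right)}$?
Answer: $\frac{7}{36} \approx 0.19444$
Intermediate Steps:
$\frac{1}{-10 - 8} \left(-7\right) c{\left(1 - -3 \right)} = \frac{1}{-10 - 8} \left(-7\right) \frac{2}{1 - -3} = \frac{1}{-18} \left(-7\right) \frac{2}{1 + 3} = \left(- \frac{1}{18}\right) \left(-7\right) \frac{2}{4} = \frac{7 \cdot 2 \cdot \frac{1}{4}}{18} = \frac{7}{18} \cdot \frac{1}{2} = \frac{7}{36}$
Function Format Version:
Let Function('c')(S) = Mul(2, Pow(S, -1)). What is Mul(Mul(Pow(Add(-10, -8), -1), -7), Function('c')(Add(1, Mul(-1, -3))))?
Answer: Rational(7, 36) ≈ 0.19444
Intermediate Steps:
Mul(Mul(Pow(Add(-10, -8), -1), -7), Function('c')(Add(1, Mul(-1, -3)))) = Mul(Mul(Pow(Add(-10, -8), -1), -7), Mul(2, Pow(Add(1, Mul(-1, -3)), -1))) = Mul(Mul(Pow(-18, -1), -7), Mul(2, Pow(Add(1, 3), -1))) = Mul(Mul(Rational(-1, 18), -7), Mul(2, Pow(4, -1))) = Mul(Rational(7, 18), Mul(2, Rational(1, 4))) = Mul(Rational(7, 18), Rational(1, 2)) = Rational(7, 36)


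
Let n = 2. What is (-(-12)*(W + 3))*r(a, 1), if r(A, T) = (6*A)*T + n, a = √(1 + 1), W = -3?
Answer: 0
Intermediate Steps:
a = √2 ≈ 1.4142
r(A, T) = 2 + 6*A*T (r(A, T) = (6*A)*T + 2 = 6*A*T + 2 = 2 + 6*A*T)
(-(-12)*(W + 3))*r(a, 1) = (-(-12)*(-3 + 3))*(2 + 6*√2*1) = (-(-12)*0)*(2 + 6*√2) = (-4*0)*(2 + 6*√2) = 0*(2 + 6*√2) = 0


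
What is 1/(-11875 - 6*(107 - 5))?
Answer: -1/12487 ≈ -8.0083e-5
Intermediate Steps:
1/(-11875 - 6*(107 - 5)) = 1/(-11875 - 6*102) = 1/(-11875 - 612) = 1/(-12487) = -1/12487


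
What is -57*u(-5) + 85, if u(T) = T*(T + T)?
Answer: -2765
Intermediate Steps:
u(T) = 2*T² (u(T) = T*(2*T) = 2*T²)
-57*u(-5) + 85 = -114*(-5)² + 85 = -114*25 + 85 = -57*50 + 85 = -2850 + 85 = -2765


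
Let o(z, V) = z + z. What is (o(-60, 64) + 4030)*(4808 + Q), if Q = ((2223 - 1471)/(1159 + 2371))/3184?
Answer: 1320593040537/70247 ≈ 1.8799e+7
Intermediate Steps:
o(z, V) = 2*z
Q = 47/702470 (Q = (752/3530)*(1/3184) = (752*(1/3530))*(1/3184) = (376/1765)*(1/3184) = 47/702470 ≈ 6.6907e-5)
(o(-60, 64) + 4030)*(4808 + Q) = (2*(-60) + 4030)*(4808 + 47/702470) = (-120 + 4030)*(3377475807/702470) = 3910*(3377475807/702470) = 1320593040537/70247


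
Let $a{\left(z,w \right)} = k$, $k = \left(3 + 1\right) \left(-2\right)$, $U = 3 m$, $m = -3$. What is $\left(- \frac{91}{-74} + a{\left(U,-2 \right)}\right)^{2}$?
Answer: $\frac{251001}{5476} \approx 45.837$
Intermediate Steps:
$U = -9$ ($U = 3 \left(-3\right) = -9$)
$k = -8$ ($k = 4 \left(-2\right) = -8$)
$a{\left(z,w \right)} = -8$
$\left(- \frac{91}{-74} + a{\left(U,-2 \right)}\right)^{2} = \left(- \frac{91}{-74} - 8\right)^{2} = \left(\left(-91\right) \left(- \frac{1}{74}\right) - 8\right)^{2} = \left(\frac{91}{74} - 8\right)^{2} = \left(- \frac{501}{74}\right)^{2} = \frac{251001}{5476}$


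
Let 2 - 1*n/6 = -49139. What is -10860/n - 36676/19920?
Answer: -459587629/244722180 ≈ -1.8780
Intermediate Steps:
n = 294846 (n = 12 - 6*(-49139) = 12 + 294834 = 294846)
-10860/n - 36676/19920 = -10860/294846 - 36676/19920 = -10860*1/294846 - 36676*1/19920 = -1810/49141 - 9169/4980 = -459587629/244722180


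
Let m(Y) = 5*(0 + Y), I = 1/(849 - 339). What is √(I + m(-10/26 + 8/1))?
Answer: √1673829690/6630 ≈ 6.1708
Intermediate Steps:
I = 1/510 ≈ 0.0019608
m(Y) = 5*Y
√(I + m(-10/26 + 8/1)) = √(1/510 + 5*(-10/26 + 8/1)) = √(1/510 + 5*(-10*1/26 + 8*1)) = √(1/510 + 5*(-5/13 + 8)) = √(1/510 + 5*(99/13)) = √(1/510 + 495/13) = √(252463/6630) = √1673829690/6630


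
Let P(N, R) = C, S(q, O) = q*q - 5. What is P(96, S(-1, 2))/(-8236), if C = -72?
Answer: 18/2059 ≈ 0.0087421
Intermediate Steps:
S(q, O) = -5 + q² (S(q, O) = q² - 5 = -5 + q²)
P(N, R) = -72
P(96, S(-1, 2))/(-8236) = -72/(-8236) = -72*(-1/8236) = 18/2059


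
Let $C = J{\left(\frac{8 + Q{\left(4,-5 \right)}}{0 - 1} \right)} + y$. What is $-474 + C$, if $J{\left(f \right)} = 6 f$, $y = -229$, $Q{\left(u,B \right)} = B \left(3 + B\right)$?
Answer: $-811$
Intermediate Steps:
$C = -337$ ($C = 6 \frac{8 - 5 \left(3 - 5\right)}{0 - 1} - 229 = 6 \frac{8 - -10}{-1} - 229 = 6 \left(8 + 10\right) \left(-1\right) - 229 = 6 \cdot 18 \left(-1\right) - 229 = 6 \left(-18\right) - 229 = -108 - 229 = -337$)
$-474 + C = -474 - 337 = -811$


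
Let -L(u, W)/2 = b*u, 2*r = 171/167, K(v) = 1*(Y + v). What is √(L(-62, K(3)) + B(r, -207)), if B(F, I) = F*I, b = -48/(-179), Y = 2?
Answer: I*√259955207670/59786 ≈ 8.528*I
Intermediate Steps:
K(v) = 2 + v (K(v) = 1*(2 + v) = 2 + v)
b = 48/179 (b = -48*(-1/179) = 48/179 ≈ 0.26816)
r = 171/334 (r = (171/167)/2 = (171*(1/167))/2 = (½)*(171/167) = 171/334 ≈ 0.51198)
L(u, W) = -96*u/179
√(L(-62, K(3)) + B(r, -207)) = √(-96/179*(-62) + (171/334)*(-207)) = √(5952/179 - 35397/334) = √(-4348095/59786) = I*√259955207670/59786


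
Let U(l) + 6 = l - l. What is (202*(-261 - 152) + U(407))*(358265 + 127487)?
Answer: -40527260864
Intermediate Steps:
U(l) = -6 (U(l) = -6 + (l - l) = -6 + 0 = -6)
(202*(-261 - 152) + U(407))*(358265 + 127487) = (202*(-261 - 152) - 6)*(358265 + 127487) = (202*(-413) - 6)*485752 = (-83426 - 6)*485752 = -83432*485752 = -40527260864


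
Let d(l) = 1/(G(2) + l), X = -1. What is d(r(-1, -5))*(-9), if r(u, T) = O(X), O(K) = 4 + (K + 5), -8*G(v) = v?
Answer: -36/31 ≈ -1.1613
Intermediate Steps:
G(v) = -v/8
O(K) = 9 + K (O(K) = 4 + (5 + K) = 9 + K)
r(u, T) = 8 (r(u, T) = 9 - 1 = 8)
d(l) = 1/(-1/4 + l) (d(l) = 1/(-1/8*2 + l) = 1/(-1/4 + l))
d(r(-1, -5))*(-9) = (4/(-1 + 4*8))*(-9) = (4/(-1 + 32))*(-9) = (4/31)*(-9) = -36/31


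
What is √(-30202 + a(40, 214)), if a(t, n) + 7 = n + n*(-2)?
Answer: I*√30423 ≈ 174.42*I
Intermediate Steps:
a(t, n) = -7 - n (a(t, n) = -7 + (n + n*(-2)) = -7 + (n - 2*n) = -7 - n)
√(-30202 + a(40, 214)) = √(-30202 + (-7 - 1*214)) = √(-30202 + (-7 - 214)) = √(-30202 - 221) = √(-30423) = I*√30423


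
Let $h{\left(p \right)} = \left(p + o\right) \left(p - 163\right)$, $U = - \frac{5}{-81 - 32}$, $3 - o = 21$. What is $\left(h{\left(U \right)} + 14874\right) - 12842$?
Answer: $\frac{63308614}{12769} \approx 4958.0$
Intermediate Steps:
$o = -18$ ($o = 3 - 21 = -18$)
$U = \frac{5}{113}$ ($U = - \frac{5}{-113} = \left(-5\right) \left(- \frac{1}{113}\right) = \frac{5}{113} \approx 0.044248$)
$h{\left(p \right)} = \left(-163 + p\right) \left(-18 + p\right)$ ($h{\left(p \right)} = \left(p - 18\right) \left(p - 163\right) = \left(-18 + p\right) \left(-163 + p\right) = \left(-163 + p\right) \left(-18 + p\right)$)
$\left(h{\left(U \right)} + 14874\right) - 12842 = \left(\left(2934 + \left(\frac{5}{113}\right)^{2} - \frac{905}{113}\right) + 14874\right) - 12842 = \left(\left(2934 + \frac{25}{12769} - \frac{905}{113}\right) + 14874\right) - 12842 = \left(\frac{37362006}{12769} + 14874\right) - 12842 = \frac{227288112}{12769} - 12842 = \frac{63308614}{12769}$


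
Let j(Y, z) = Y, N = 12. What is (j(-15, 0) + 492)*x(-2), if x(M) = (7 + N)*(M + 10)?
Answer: 72504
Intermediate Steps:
x(M) = 190 + 19*M (x(M) = (7 + 12)*(M + 10) = 19*(10 + M) = 190 + 19*M)
(j(-15, 0) + 492)*x(-2) = (-15 + 492)*(190 + 19*(-2)) = 477*(190 - 38) = 477*152 = 72504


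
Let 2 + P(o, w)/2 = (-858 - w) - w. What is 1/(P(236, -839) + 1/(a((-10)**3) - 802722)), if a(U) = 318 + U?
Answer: 803404/1314368943 ≈ 0.00061125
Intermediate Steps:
P(o, w) = -1720 - 4*w (P(o, w) = -4 + 2*((-858 - w) - w) = -4 + 2*(-858 - 2*w) = -4 + (-1716 - 4*w) = -1720 - 4*w)
1/(P(236, -839) + 1/(a((-10)**3) - 802722)) = 1/((-1720 - 4*(-839)) + 1/((318 + (-10)**3) - 802722)) = 1/((-1720 + 3356) + 1/((318 - 1000) - 802722)) = 1/(1636 + 1/(-682 - 802722)) = 1/(1636 + 1/(-803404)) = 1/(1636 - 1/803404) = 1/(1314368943/803404) = 803404/1314368943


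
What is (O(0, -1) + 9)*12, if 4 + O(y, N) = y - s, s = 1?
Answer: 48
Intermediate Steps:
O(y, N) = -5 + y (O(y, N) = -4 + (y - 1*1) = -4 + (y - 1) = -4 + (-1 + y) = -5 + y)
(O(0, -1) + 9)*12 = ((-5 + 0) + 9)*12 = (-5 + 9)*12 = 4*12 = 48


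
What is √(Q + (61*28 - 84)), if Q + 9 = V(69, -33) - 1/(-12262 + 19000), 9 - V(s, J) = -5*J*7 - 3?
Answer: √21429097230/6738 ≈ 21.726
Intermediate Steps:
V(s, J) = 12 + 35*J (V(s, J) = 9 - (-5*J*7 - 3) = 9 - (-35*J - 3) = 9 - (-3 - 35*J) = 9 + (3 + 35*J) = 12 + 35*J)
Q = -7762177/6738 (Q = -9 + ((12 + 35*(-33)) - 1/(-12262 + 19000)) = -9 + ((12 - 1155) - 1/6738) = -9 + (-1143 - 1*1/6738) = -9 + (-1143 - 1/6738) = -9 - 7701535/6738 = -7762177/6738 ≈ -1152.0)
√(Q + (61*28 - 84)) = √(-7762177/6738 + (61*28 - 84)) = √(-7762177/6738 + (1708 - 84)) = √(-7762177/6738 + 1624) = √(3180335/6738) = √21429097230/6738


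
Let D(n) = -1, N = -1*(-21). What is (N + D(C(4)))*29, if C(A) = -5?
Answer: 580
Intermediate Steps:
N = 21
(N + D(C(4)))*29 = (21 - 1)*29 = 20*29 = 580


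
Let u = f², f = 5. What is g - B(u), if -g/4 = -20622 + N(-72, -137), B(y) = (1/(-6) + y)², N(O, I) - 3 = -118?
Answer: 2963927/36 ≈ 82331.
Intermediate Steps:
N(O, I) = -115 (N(O, I) = 3 - 118 = -115)
u = 25 (u = 5² = 25)
B(y) = (-⅙ + y)² (B(y) = (1*(-⅙) + y)² = (-⅙ + y)²)
g = 82948 (g = -4*(-20622 - 115) = -4*(-20737) = 82948)
g - B(u) = 82948 - (-1 + 6*25)²/36 = 82948 - (-1 + 150)²/36 = 82948 - 149²/36 = 82948 - 22201/36 = 2963927/36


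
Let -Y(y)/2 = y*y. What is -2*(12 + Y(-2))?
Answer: -8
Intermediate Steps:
Y(y) = -2*y² (Y(y) = -2*y*y = -2*y²)
-2*(12 + Y(-2)) = -2*(12 - 2*(-2)²) = -2*(12 - 2*4) = -2*(12 - 8) = -2*4 = -8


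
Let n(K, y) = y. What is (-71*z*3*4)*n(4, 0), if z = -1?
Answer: 0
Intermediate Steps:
(-71*z*3*4)*n(4, 0) = -71*(-1*3)*4*0 = -(-213)*4*0 = -71*(-12)*0 = 852*0 = 0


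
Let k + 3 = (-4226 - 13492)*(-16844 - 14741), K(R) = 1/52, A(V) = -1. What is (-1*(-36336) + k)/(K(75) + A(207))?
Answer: -570633076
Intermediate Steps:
K(R) = 1/52
k = 559623027 (k = -3 + (-4226 - 13492)*(-16844 - 14741) = -3 - 17718*(-31585) = -3 + 559623030 = 559623027)
(-1*(-36336) + k)/(K(75) + A(207)) = (-1*(-36336) + 559623027)/(1/52 - 1) = (36336 + 559623027)/(-51/52) = 559659363*(-52/51) = -570633076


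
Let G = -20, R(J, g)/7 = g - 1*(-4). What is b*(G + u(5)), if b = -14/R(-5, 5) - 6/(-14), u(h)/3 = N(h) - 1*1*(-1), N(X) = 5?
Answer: -26/63 ≈ -0.41270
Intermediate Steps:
R(J, g) = 28 + 7*g (R(J, g) = 7*(g - 1*(-4)) = 7*(g + 4) = 7*(4 + g) = 28 + 7*g)
u(h) = 18 (u(h) = 3*(5 - 1*1*(-1)) = 3*(5 - 1*(-1)) = 3*(5 + 1) = 3*6 = 18)
b = 13/63 (b = -14/(28 + 7*5) - 6/(-14) = -14/(28 + 35) - 6*(-1/14) = -14/63 + 3/7 = -14*1/63 + 3/7 = -2/9 + 3/7 = 13/63 ≈ 0.20635)
b*(G + u(5)) = 13*(-20 + 18)/63 = (13/63)*(-2) = -26/63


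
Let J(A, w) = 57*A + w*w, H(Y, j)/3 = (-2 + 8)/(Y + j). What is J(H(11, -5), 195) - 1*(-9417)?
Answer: 47613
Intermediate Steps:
H(Y, j) = 18/(Y + j) (H(Y, j) = 3*((-2 + 8)/(Y + j)) = 3*(6/(Y + j)) = 18/(Y + j))
J(A, w) = w**2 + 57*A (J(A, w) = 57*A + w**2 = w**2 + 57*A)
J(H(11, -5), 195) - 1*(-9417) = (195**2 + 57*(18/(11 - 5))) - 1*(-9417) = (38025 + 57*(18/6)) + 9417 = (38025 + 57*(18*(1/6))) + 9417 = (38025 + 57*3) + 9417 = (38025 + 171) + 9417 = 38196 + 9417 = 47613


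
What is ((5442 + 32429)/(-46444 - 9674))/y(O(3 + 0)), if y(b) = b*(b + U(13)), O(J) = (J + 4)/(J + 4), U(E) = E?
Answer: -37871/785652 ≈ -0.048203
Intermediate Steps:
O(J) = 1 (O(J) = (4 + J)/(4 + J) = 1)
y(b) = b*(13 + b) (y(b) = b*(b + 13) = b*(13 + b))
((5442 + 32429)/(-46444 - 9674))/y(O(3 + 0)) = ((5442 + 32429)/(-46444 - 9674))/((1*(13 + 1))) = (37871/(-56118))/((1*14)) = (37871*(-1/56118))/14 = -37871/56118*1/14 = -37871/785652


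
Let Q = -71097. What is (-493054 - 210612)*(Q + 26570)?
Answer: 31332135982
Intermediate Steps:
(-493054 - 210612)*(Q + 26570) = (-493054 - 210612)*(-71097 + 26570) = -703666*(-44527) = 31332135982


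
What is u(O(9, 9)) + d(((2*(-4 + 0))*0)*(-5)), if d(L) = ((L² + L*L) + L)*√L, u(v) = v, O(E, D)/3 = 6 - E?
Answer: -9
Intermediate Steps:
O(E, D) = 18 - 3*E (O(E, D) = 3*(6 - E) = 18 - 3*E)
d(L) = √L*(L + 2*L²) (d(L) = ((L² + L²) + L)*√L = (2*L² + L)*√L = (L + 2*L²)*√L = √L*(L + 2*L²))
u(O(9, 9)) + d(((2*(-4 + 0))*0)*(-5)) = (18 - 3*9) + (((2*(-4 + 0))*0)*(-5))^(3/2)*(1 + 2*(((2*(-4 + 0))*0)*(-5))) = (18 - 27) + (((2*(-4))*0)*(-5))^(3/2)*(1 + 2*(((2*(-4))*0)*(-5))) = -9 + (-8*0*(-5))^(3/2)*(1 + 2*(-8*0*(-5))) = -9 + (0*(-5))^(3/2)*(1 + 2*(0*(-5))) = -9 + 0^(3/2)*(1 + 2*0) = -9 + 0*(1 + 0) = -9 + 0*1 = -9 + 0 = -9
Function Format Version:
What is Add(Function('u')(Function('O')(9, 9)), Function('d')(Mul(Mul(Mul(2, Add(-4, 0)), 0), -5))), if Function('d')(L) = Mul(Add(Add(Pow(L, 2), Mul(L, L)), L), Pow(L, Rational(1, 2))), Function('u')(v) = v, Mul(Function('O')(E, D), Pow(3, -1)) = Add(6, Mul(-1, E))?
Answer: -9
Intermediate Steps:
Function('O')(E, D) = Add(18, Mul(-3, E)) (Function('O')(E, D) = Mul(3, Add(6, Mul(-1, E))) = Add(18, Mul(-3, E)))
Function('d')(L) = Mul(Pow(L, Rational(1, 2)), Add(L, Mul(2, Pow(L, 2)))) (Function('d')(L) = Mul(Add(Add(Pow(L, 2), Pow(L, 2)), L), Pow(L, Rational(1, 2))) = Mul(Add(Mul(2, Pow(L, 2)), L), Pow(L, Rational(1, 2))) = Mul(Add(L, Mul(2, Pow(L, 2))), Pow(L, Rational(1, 2))) = Mul(Pow(L, Rational(1, 2)), Add(L, Mul(2, Pow(L, 2)))))
Add(Function('u')(Function('O')(9, 9)), Function('d')(Mul(Mul(Mul(2, Add(-4, 0)), 0), -5))) = Add(Add(18, Mul(-3, 9)), Mul(Pow(Mul(Mul(Mul(2, Add(-4, 0)), 0), -5), Rational(3, 2)), Add(1, Mul(2, Mul(Mul(Mul(2, Add(-4, 0)), 0), -5))))) = Add(Add(18, -27), Mul(Pow(Mul(Mul(Mul(2, -4), 0), -5), Rational(3, 2)), Add(1, Mul(2, Mul(Mul(Mul(2, -4), 0), -5))))) = Add(-9, Mul(Pow(Mul(Mul(-8, 0), -5), Rational(3, 2)), Add(1, Mul(2, Mul(Mul(-8, 0), -5))))) = Add(-9, Mul(Pow(Mul(0, -5), Rational(3, 2)), Add(1, Mul(2, Mul(0, -5))))) = Add(-9, Mul(Pow(0, Rational(3, 2)), Add(1, Mul(2, 0)))) = Add(-9, Mul(0, Add(1, 0))) = Add(-9, Mul(0, 1)) = Add(-9, 0) = -9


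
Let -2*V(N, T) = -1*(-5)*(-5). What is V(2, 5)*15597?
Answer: 389925/2 ≈ 1.9496e+5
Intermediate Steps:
V(N, T) = 25/2 (V(N, T) = -(-1*(-5))*(-5)/2 = -5*(-5)/2 = -½*(-25) = 25/2)
V(2, 5)*15597 = (25/2)*15597 = 389925/2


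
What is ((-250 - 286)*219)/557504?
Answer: -14673/69688 ≈ -0.21055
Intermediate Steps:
((-250 - 286)*219)/557504 = -536*219*(1/557504) = -117384*1/557504 = -14673/69688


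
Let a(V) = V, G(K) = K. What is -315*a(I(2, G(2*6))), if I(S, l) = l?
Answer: -3780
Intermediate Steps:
-315*a(I(2, G(2*6))) = -630*6 = -315*12 = -3780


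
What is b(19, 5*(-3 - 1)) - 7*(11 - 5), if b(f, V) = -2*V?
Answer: -2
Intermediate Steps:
b(19, 5*(-3 - 1)) - 7*(11 - 5) = -10*(-3 - 1) - 7*(11 - 5) = -10*(-4) - 7*6 = -2*(-20) - 1*42 = 40 - 42 = -2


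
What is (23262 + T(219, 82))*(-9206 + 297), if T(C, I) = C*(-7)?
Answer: -193583661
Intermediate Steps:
T(C, I) = -7*C
(23262 + T(219, 82))*(-9206 + 297) = (23262 - 7*219)*(-9206 + 297) = (23262 - 1533)*(-8909) = 21729*(-8909) = -193583661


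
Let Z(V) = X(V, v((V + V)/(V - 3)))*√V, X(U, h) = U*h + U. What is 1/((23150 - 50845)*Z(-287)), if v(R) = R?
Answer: -I*√287/6796430928 ≈ -2.4926e-9*I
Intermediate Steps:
X(U, h) = U + U*h
Z(V) = V^(3/2)*(1 + 2*V/(-3 + V)) (Z(V) = (V*(1 + (V + V)/(V - 3)))*√V = (V*(1 + (2*V)/(-3 + V)))*√V = (V*(1 + 2*V/(-3 + V)))*√V = V^(3/2)*(1 + 2*V/(-3 + V)))
1/((23150 - 50845)*Z(-287)) = 1/((23150 - 50845)*((3*(-287)^(3/2)*(-1 - 287)/(-3 - 287)))) = 1/((-27695)*((3*(-287*I*√287)*(-288)/(-290)))) = -145*I*√287/35583408/27695 = -I*√287/6796430928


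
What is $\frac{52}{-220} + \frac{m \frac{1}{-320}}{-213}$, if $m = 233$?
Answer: $- \frac{174653}{749760} \approx -0.23295$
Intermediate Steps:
$\frac{52}{-220} + \frac{m \frac{1}{-320}}{-213} = \frac{52}{-220} + \frac{233 \frac{1}{-320}}{-213} = 52 \left(- \frac{1}{220}\right) + 233 \left(- \frac{1}{320}\right) \left(- \frac{1}{213}\right) = - \frac{13}{55} - - \frac{233}{68160} = - \frac{13}{55} + \frac{233}{68160} = - \frac{174653}{749760}$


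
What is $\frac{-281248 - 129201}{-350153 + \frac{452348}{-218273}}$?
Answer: $\frac{89589934577}{76429398117} \approx 1.1722$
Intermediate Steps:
$\frac{-281248 - 129201}{-350153 + \frac{452348}{-218273}} = - \frac{410449}{-350153 + 452348 \left(- \frac{1}{218273}\right)} = - \frac{410449}{-350153 - \frac{452348}{218273}} = - \frac{410449}{- \frac{76429398117}{218273}} = \left(-410449\right) \left(- \frac{218273}{76429398117}\right) = \frac{89589934577}{76429398117}$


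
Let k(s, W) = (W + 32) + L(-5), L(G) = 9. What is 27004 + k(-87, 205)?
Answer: 27250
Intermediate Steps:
k(s, W) = 41 + W (k(s, W) = (W + 32) + 9 = (32 + W) + 9 = 41 + W)
27004 + k(-87, 205) = 27004 + (41 + 205) = 27004 + 246 = 27250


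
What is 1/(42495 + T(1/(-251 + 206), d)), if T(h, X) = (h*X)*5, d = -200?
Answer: 9/382655 ≈ 2.3520e-5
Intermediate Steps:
T(h, X) = 5*X*h (T(h, X) = (X*h)*5 = 5*X*h)
1/(42495 + T(1/(-251 + 206), d)) = 1/(42495 + 5*(-200)/(-251 + 206)) = 1/(42495 + 5*(-200)/(-45)) = 1/(42495 + 5*(-200)*(-1/45)) = 1/(42495 + 200/9) = 1/(382655/9) = 9/382655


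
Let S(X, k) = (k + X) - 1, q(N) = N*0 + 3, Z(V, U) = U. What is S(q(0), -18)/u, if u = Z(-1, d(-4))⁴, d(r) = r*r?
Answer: -1/4096 ≈ -0.00024414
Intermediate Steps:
d(r) = r²
q(N) = 3 (q(N) = 0 + 3 = 3)
S(X, k) = -1 + X + k (S(X, k) = (X + k) - 1 = -1 + X + k)
u = 65536 (u = ((-4)²)⁴ = 16⁴ = 65536)
S(q(0), -18)/u = (-1 + 3 - 18)/65536 = -16*1/65536 = -1/4096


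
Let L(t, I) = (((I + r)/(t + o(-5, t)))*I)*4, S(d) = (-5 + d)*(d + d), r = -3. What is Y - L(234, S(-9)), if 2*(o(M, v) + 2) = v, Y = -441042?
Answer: -154174650/349 ≈ -4.4176e+5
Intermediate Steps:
o(M, v) = -2 + v/2
S(d) = 2*d*(-5 + d) (S(d) = (-5 + d)*(2*d) = 2*d*(-5 + d))
L(t, I) = 4*I*(-3 + I)/(-2 + 3*t/2) (L(t, I) = (((I - 3)/(t + (-2 + t/2)))*I)*4 = (((-3 + I)/(-2 + 3*t/2))*I)*4 = (I*(-3 + I)/(-2 + 3*t/2))*4 = 4*I*(-3 + I)/(-2 + 3*t/2))
Y - L(234, S(-9)) = -441042 - 8*2*(-9)*(-5 - 9)*(-3 + 2*(-9)*(-5 - 9))/(-4 + 3*234) = -441042 - 8*2*(-9)*(-14)*(-3 + 2*(-9)*(-14))/(-4 + 702) = -441042 - 8*252*(-3 + 252)/698 = -441042 - 8*252*249/698 = -441042 - 1*250992/349 = -441042 - 250992/349 = -154174650/349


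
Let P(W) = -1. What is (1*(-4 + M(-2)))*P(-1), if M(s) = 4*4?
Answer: -12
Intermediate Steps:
M(s) = 16
(1*(-4 + M(-2)))*P(-1) = (1*(-4 + 16))*(-1) = (1*12)*(-1) = 12*(-1) = -12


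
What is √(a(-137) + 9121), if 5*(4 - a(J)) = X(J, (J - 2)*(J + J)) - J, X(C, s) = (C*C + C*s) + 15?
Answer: √26222430/5 ≈ 1024.2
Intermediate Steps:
X(C, s) = 15 + C² + C*s (X(C, s) = (C² + C*s) + 15 = 15 + C² + C*s)
a(J) = 1 - J²/5 + J/5 - 2*J²*(-2 + J)/5 (a(J) = 4 - ((15 + J² + J*((J - 2)*(J + J))) - J)/5 = 4 - ((15 + J² + J*((-2 + J)*(2*J))) - J)/5 = 4 - ((15 + J² + J*(2*J*(-2 + J))) - J)/5 = 4 - ((15 + J² + 2*J²*(-2 + J)) - J)/5 = 4 - (15 + J² - J + 2*J²*(-2 + J))/5 = 4 + (-3 - J²/5 + J/5 - 2*J²*(-2 + J)/5) = 1 - J²/5 + J/5 - 2*J²*(-2 + J)/5)
√(a(-137) + 9121) = √((1 - ⅖*(-137)³ + (⅕)*(-137) + (⅗)*(-137)²) + 9121) = √((1 - ⅖*(-2571353) - 137/5 + (⅗)*18769) + 9121) = √((1 + 5142706/5 - 137/5 + 56307/5) + 9121) = √(5198881/5 + 9121) = √(5244486/5) = √26222430/5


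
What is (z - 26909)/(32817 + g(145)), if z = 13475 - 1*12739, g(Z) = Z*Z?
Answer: -26173/53842 ≈ -0.48611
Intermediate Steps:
g(Z) = Z²
z = 736 (z = 13475 - 12739 = 736)
(z - 26909)/(32817 + g(145)) = (736 - 26909)/(32817 + 145²) = -26173/(32817 + 21025) = -26173/53842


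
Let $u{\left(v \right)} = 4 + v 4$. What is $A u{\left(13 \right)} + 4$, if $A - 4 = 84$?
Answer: $4932$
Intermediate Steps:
$u{\left(v \right)} = 4 + 4 v$
$A = 88$ ($A = 4 + 84 = 88$)
$A u{\left(13 \right)} + 4 = 88 \left(4 + 4 \cdot 13\right) + 4 = 88 \left(4 + 52\right) + 4 = 88 \cdot 56 + 4 = 4928 + 4 = 4932$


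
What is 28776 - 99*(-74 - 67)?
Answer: 42735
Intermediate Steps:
28776 - 99*(-74 - 67) = 28776 - 99*(-141) = 28776 - 1*(-13959) = 28776 + 13959 = 42735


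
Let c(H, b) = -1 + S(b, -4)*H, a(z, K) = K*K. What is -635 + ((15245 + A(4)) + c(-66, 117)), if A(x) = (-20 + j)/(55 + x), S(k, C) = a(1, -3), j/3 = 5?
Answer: 826880/59 ≈ 14015.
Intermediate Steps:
j = 15 (j = 3*5 = 15)
a(z, K) = K²
S(k, C) = 9 (S(k, C) = (-3)² = 9)
A(x) = -5/(55 + x) (A(x) = (-20 + 15)/(55 + x) = -5/(55 + x))
c(H, b) = -1 + 9*H
-635 + ((15245 + A(4)) + c(-66, 117)) = -635 + ((15245 - 5/(55 + 4)) + (-1 + 9*(-66))) = -635 + ((15245 - 5/59) + (-1 - 594)) = -635 + ((15245 - 5*1/59) - 595) = -635 + ((15245 - 5/59) - 595) = -635 + (899450/59 - 595) = -635 + 864345/59 = 826880/59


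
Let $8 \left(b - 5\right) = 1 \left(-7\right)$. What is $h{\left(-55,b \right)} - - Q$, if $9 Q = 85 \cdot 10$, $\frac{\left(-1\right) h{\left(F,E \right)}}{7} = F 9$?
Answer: $\frac{32035}{9} \approx 3559.4$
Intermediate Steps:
$b = \frac{33}{8}$ ($b = 5 + \frac{1 \left(-7\right)}{8} = 5 + \frac{1}{8} \left(-7\right) = 5 - \frac{7}{8} = \frac{33}{8} \approx 4.125$)
$h{\left(F,E \right)} = - 63 F$ ($h{\left(F,E \right)} = - 7 F 9 = - 7 \cdot 9 F = - 63 F$)
$Q = \frac{850}{9}$ ($Q = \frac{85 \cdot 10}{9} = \frac{1}{9} \cdot 850 = \frac{850}{9} \approx 94.444$)
$h{\left(-55,b \right)} - - Q = \left(-63\right) \left(-55\right) - \left(-1\right) \frac{850}{9} = 3465 - - \frac{850}{9} = 3465 + \frac{850}{9} = \frac{32035}{9}$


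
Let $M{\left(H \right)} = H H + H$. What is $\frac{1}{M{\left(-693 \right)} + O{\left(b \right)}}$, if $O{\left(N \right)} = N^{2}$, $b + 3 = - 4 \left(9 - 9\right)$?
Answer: $\frac{1}{479565} \approx 2.0852 \cdot 10^{-6}$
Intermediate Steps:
$b = -3$ ($b = -3 - 4 \left(9 - 9\right) = -3 - 0 = -3 + 0 = -3$)
$M{\left(H \right)} = H + H^{2}$ ($M{\left(H \right)} = H^{2} + H = H + H^{2}$)
$\frac{1}{M{\left(-693 \right)} + O{\left(b \right)}} = \frac{1}{- 693 \left(1 - 693\right) + \left(-3\right)^{2}} = \frac{1}{\left(-693\right) \left(-692\right) + 9} = \frac{1}{479556 + 9} = \frac{1}{479565}$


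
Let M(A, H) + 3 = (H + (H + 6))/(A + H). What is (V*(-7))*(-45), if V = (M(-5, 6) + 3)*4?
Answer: 22680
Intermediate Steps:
M(A, H) = -3 + (6 + 2*H)/(A + H) (M(A, H) = -3 + (H + (H + 6))/(A + H) = -3 + (H + (6 + H))/(A + H) = -3 + (6 + 2*H)/(A + H))
V = 72 (V = ((6 - 1*6 - 3*(-5))/(-5 + 6) + 3)*4 = ((6 - 6 + 15)/1 + 3)*4 = (1*15 + 3)*4 = (15 + 3)*4 = 18*4 = 72)
(V*(-7))*(-45) = (72*(-7))*(-45) = -504*(-45) = 22680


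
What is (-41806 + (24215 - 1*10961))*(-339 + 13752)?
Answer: -382967976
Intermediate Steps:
(-41806 + (24215 - 1*10961))*(-339 + 13752) = (-41806 + (24215 - 10961))*13413 = (-41806 + 13254)*13413 = -28552*13413 = -382967976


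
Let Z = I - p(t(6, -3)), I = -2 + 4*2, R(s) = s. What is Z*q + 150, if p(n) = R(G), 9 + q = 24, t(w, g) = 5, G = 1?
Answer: 225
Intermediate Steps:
q = 15 (q = -9 + 24 = 15)
p(n) = 1
I = 6 (I = -2 + 8 = 6)
Z = 5 (Z = 6 - 1*1 = 6 - 1 = 5)
Z*q + 150 = 5*15 + 150 = 75 + 150 = 225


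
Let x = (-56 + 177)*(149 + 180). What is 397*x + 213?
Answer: 15804386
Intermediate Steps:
x = 39809 (x = 121*329 = 39809)
397*x + 213 = 397*39809 + 213 = 15804173 + 213 = 15804386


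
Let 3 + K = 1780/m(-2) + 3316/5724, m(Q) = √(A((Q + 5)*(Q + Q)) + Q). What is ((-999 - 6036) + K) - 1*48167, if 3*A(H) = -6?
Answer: -78997526/1431 - 890*I ≈ -55204.0 - 890.0*I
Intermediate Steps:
A(H) = -2 (A(H) = (⅓)*(-6) = -2)
m(Q) = √(-2 + Q)
K = -3464/1431 - 890*I (K = -3 + (1780/(√(-2 - 2)) + 3316/5724) = -3 + (1780/(√(-4)) + 3316*(1/5724)) = -3 + (1780/((2*I)) + 829/1431) = -3 + (1780*(-I/2) + 829/1431) = -3 + (-890*I + 829/1431) = -3 + (829/1431 - 890*I) = -3464/1431 - 890*I ≈ -2.4207 - 890.0*I)
((-999 - 6036) + K) - 1*48167 = ((-999 - 6036) + (-3464/1431 - 890*I)) - 1*48167 = (-7035 + (-3464/1431 - 890*I)) - 48167 = (-10070549/1431 - 890*I) - 48167 = -78997526/1431 - 890*I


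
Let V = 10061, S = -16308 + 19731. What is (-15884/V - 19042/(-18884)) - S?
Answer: -325225363873/94995962 ≈ -3423.6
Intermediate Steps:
S = 3423
(-15884/V - 19042/(-18884)) - S = (-15884/10061 - 19042/(-18884)) - 1*3423 = (-15884*1/10061 - 19042*(-1/18884)) - 3423 = (-15884/10061 + 9521/9442) - 3423 = -54185947/94995962 - 3423 = -325225363873/94995962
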